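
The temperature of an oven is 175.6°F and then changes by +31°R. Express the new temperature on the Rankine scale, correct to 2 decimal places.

Initial temperature in Celsius: (175.6 - 32) × 5/9 = 79.7778°C.
The 31°R change is an interval, so only the factor 5/9 applies: +31 × 5/9 = +17.2222°C.
Final Celsius temperature: 79.7778 + 17.2222 = 97.0000°C.
In Rankine: 97.0000 × 1.8 + 491.67 = 666.27°R.

666.27°R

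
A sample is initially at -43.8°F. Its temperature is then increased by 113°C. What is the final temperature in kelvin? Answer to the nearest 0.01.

Initial temperature in Celsius: (-43.8 - 32) × 5/9 = -42.1111°C.
Final Celsius temperature: -42.1111 + 113.0000 = 70.8889°C.
In kelvin: 70.8889 + 273.15 = 344.04 K.

344.04 K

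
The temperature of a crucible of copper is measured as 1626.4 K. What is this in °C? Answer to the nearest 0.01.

In Celsius: 1626.4 - 273.15 = 1353.2500°C.

1353.25°C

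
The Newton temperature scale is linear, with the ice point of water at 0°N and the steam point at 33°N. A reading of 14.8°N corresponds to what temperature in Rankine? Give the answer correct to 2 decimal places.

Linear interpolation between the fixed points: C = (14.8 - 0) × 100 / (33 - 0) = 44.8485°C.
Then 44.8485 × 1.8 + 491.67 = 572.40°R.

572.40°R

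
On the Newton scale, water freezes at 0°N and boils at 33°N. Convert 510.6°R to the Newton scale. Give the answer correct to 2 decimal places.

3.47°N

First in Celsius: (510.6 - 491.67) × 5/9 = 10.5167°C.
Linearly onto the Newton scale: 0 + (10.5167 / 100) × (33 - 0) = 3.47°N.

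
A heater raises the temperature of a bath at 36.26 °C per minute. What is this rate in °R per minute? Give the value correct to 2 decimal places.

65.27 °R/minute

The quantity depends on a temperature interval, so only the ratio of degree sizes applies; the offset between the scales is irrelevant.
A change of 1°C is a change of 1.8°R, so 36.26 × 1.8 = 65.27.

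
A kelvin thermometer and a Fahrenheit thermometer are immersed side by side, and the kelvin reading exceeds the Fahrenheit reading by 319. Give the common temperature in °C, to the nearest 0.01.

Let x be the kelvin reading; then the Fahrenheit reading is 1.8·x - 459.67.
(1.8·x - 459.67) - x = -319  ⇒  (0.8)·x = 140.67  ⇒  x = 175.8375 K.
In Celsius: 175.8375 - 273.15 = -97.31°C.

-97.31°C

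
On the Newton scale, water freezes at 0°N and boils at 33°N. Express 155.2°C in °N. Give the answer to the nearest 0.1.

Linearly onto the Newton scale: 0 + (155.2000 / 100) × (33 - 0) = 51.2°N.

51.2°N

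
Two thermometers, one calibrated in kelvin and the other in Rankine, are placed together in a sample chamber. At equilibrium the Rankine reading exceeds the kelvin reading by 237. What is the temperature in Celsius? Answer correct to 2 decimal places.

Let x be the kelvin reading; then the Rankine reading is 1.8·x.
(1.8·x) - x = 237  ⇒  (0.8)·x = 237  ⇒  x = 296.2500 K.
In Celsius: 296.25 - 273.15 = 23.10°C.

23.10°C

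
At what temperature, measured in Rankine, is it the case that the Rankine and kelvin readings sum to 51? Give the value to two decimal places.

Let R be the Rankine reading. The kelvin reading is K = 5/9·R.
Require R + K = 51: (14/9)·R = 51.
R = (51) / (14/9) = 32.79.

32.79°R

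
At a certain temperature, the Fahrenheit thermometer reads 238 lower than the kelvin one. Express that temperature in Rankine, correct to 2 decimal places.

Let x be the kelvin reading; then the Fahrenheit reading is 1.8·x - 459.67.
(1.8·x - 459.67) - x = -238  ⇒  (0.8)·x = 221.67  ⇒  x = 277.0875 K.
In Celsius: 277.0875 - 273.15 = 3.9375°C.
In Rankine: 3.9375 × 1.8 + 491.67 = 498.76°R.

498.76°R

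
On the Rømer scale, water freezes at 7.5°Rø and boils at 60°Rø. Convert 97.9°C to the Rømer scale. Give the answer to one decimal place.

Linearly onto the Rømer scale: 7.5 + (97.9000 / 100) × (60 - 7.5) = 58.9°Rø.

58.9°Rø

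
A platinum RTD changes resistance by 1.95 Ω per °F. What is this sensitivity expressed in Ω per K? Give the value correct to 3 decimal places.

3.510 Ω per K

The quantity depends on a temperature interval, so only the ratio of degree sizes applies; the offset between the scales is irrelevant.
A change of 1 K is a change of 1.8°F, so per K the value is 1.95 × 1.8 = 3.510.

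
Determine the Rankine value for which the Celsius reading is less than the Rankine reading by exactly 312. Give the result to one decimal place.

Let R be the Rankine reading. The Celsius reading is C = 5/9·R - 273.15.
Require C - R = -312: (-4/9)·R - 273.15 = -312.
R = (-312 + 273.15) / (-4/9) = 87.4.

87.4°R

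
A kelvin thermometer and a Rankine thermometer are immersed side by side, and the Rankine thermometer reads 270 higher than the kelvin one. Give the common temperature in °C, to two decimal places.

64.35°C

Let x be the kelvin reading; then the Rankine reading is 1.8·x.
(1.8·x) - x = 270  ⇒  (0.8)·x = 270  ⇒  x = 337.5000 K.
In Celsius: 337.5 - 273.15 = 64.35°C.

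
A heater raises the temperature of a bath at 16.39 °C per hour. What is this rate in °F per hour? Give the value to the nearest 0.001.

29.502 °F/hour

Since only a temperature interval is involved, the additive offset between the scales drops out.
A change of 1°C is a change of 1.8°F, so 16.39 × 1.8 = 29.502.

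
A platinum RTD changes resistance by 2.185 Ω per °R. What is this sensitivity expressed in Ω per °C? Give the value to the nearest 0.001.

3.933 Ω per °C

Since only a temperature interval is involved, the additive offset between the scales drops out.
A change of 1°C is a change of 1.8°R, so per °C the value is 2.185 × 1.8 = 3.933.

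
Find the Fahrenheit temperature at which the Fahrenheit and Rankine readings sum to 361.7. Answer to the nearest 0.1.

-49.0°F

Let F be the Fahrenheit reading. The Rankine reading is R = 1·F + 459.67.
Require F + R = 361.7: (2)·F + 459.67 = 361.7.
F = (361.7 - 459.67) / (2) = -49.0.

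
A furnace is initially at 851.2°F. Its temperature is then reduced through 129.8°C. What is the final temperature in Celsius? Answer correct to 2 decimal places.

325.31°C

Initial temperature in Celsius: (851.2 - 32) × 5/9 = 455.1111°C.
Final Celsius temperature: 455.1111 - 129.8000 = 325.3111°C.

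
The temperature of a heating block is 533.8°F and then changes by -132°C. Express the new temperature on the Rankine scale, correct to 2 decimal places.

Initial temperature in Celsius: (533.8 - 32) × 5/9 = 278.7778°C.
Final Celsius temperature: 278.7778 - 132.0000 = 146.7778°C.
In Rankine: 146.7778 × 1.8 + 491.67 = 755.87°R.

755.87°R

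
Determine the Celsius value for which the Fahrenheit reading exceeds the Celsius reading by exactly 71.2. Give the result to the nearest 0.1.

Let C be the Celsius reading. The Fahrenheit reading is F = 1.8·C + 32.
Require F - C = 71.2: (0.8)·C + 32 = 71.2.
C = (71.2 - 32) / (0.8) = 49.0.

49.0°C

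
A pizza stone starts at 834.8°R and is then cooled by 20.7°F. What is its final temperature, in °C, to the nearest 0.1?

179.1°C

Initial temperature in Celsius: (834.8 - 491.67) × 5/9 = 190.6278°C.
The 20.7°F change is an interval, so only the factor 5/9 applies: -20.7 × 5/9 = -11.5000°C.
Final Celsius temperature: 190.6278 - 11.5000 = 179.1278°C.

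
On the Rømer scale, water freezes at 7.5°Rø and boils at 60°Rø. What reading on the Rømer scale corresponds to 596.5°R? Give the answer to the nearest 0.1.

38.1°Rø

First in Celsius: (596.5 - 491.67) × 5/9 = 58.2389°C.
Linearly onto the Rømer scale: 7.5 + (58.2389 / 100) × (60 - 7.5) = 38.1°Rø.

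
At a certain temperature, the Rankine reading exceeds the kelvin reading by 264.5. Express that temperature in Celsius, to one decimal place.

57.5°C

Let x be the kelvin reading; then the Rankine reading is 1.8·x.
(1.8·x) - x = 264.5  ⇒  (0.8)·x = 264.5  ⇒  x = 330.6250 K.
In Celsius: 330.625 - 273.15 = 57.5°C.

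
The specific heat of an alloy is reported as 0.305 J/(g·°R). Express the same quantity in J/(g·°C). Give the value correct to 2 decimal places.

The quantity depends on a temperature interval, so only the ratio of degree sizes applies; the offset between the scales is irrelevant.
A change of 1°C is a change of 1.8°R, so per °C the value is 0.305 × 1.8 = 0.55.

0.55 J/(g·°C)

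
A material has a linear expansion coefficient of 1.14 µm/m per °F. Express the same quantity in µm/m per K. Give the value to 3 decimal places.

2.052 µm/m per K

The quantity depends on a temperature interval, so only the ratio of degree sizes applies; the offset between the scales is irrelevant.
A change of 1 K is a change of 1.8°F, so per K the value is 1.14 × 1.8 = 2.052.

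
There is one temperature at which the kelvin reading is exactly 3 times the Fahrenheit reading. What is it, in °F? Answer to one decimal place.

104.5°F

Let F be the Fahrenheit reading. The kelvin reading is K = 5/9·F + 255.372.
Require K = 3·F: 5/9·F + 255.372 = 3·F.
(-22/9)·F = -255.372  ⇒  F = 104.5.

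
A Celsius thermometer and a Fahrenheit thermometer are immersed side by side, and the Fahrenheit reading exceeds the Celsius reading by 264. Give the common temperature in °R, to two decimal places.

Let x be the Celsius reading; then the Fahrenheit reading is 1.8·x + 32.
(1.8·x + 32) - x = 264  ⇒  (0.8)·x = 232  ⇒  x = 290.0000°C.
In Rankine: 290.0000 × 1.8 + 491.67 = 1013.67°R.

1013.67°R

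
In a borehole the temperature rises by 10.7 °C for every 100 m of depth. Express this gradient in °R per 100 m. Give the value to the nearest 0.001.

The quantity depends on a temperature interval, so only the ratio of degree sizes applies; the offset between the scales is irrelevant.
A change of 1°C is a change of 1.8°R, so 10.7 × 1.8 = 19.260.

19.260 °R/100 m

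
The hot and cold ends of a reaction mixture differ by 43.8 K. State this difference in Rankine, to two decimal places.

Only the scale ratio 1.8 matters for a change in temperature.
43.8 × 1.8 = 78.84.

78.84°R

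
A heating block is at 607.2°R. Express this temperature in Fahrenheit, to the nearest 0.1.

147.5°F

In Celsius: (607.2 - 491.67) × 5/9 = 64.1833°C.
In Fahrenheit: 64.1833 × 1.8 + 32 = 147.5°F.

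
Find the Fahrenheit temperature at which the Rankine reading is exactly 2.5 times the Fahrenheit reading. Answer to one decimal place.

Let F be the Fahrenheit reading. The Rankine reading is R = 1·F + 459.67.
Require R = 2.5·F: 1·F + 459.67 = 2.5·F.
(-1.5)·F = -459.67  ⇒  F = 306.4.

306.4°F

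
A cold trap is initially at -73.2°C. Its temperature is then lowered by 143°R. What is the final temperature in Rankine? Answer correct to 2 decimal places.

The 143°R change is an interval, so only the factor 5/9 applies: -143 × 5/9 = -79.4444°C.
Final Celsius temperature: -73.2000 - 79.4444 = -152.6444°C.
In Rankine: -152.6444 × 1.8 + 491.67 = 216.91°R.

216.91°R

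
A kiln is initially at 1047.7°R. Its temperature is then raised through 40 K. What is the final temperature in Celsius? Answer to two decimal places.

Initial temperature in Celsius: (1047.7 - 491.67) × 5/9 = 308.9056°C.
The 40 K change is an interval; Kelvin and Celsius degrees are the same size, so ΔC = +40°C.
Final Celsius temperature: 308.9056 + 40.0000 = 348.9056°C.

348.91°C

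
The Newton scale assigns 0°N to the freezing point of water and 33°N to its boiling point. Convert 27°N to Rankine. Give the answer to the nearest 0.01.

638.94°R

Linear interpolation between the fixed points: C = (27 - 0) × 100 / (33 - 0) = 81.8182°C.
Then 81.8182 × 1.8 + 491.67 = 638.94°R.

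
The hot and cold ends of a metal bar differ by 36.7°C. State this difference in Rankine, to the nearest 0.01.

For a temperature interval the offset drops out; only the factor 1.8 applies.
36.7 × 1.8 = 66.06.

66.06°R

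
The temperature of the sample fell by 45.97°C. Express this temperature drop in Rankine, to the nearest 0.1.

For a temperature interval the offset drops out; only the factor 1.8 applies.
45.97 × 1.8 = 82.7.

82.7°R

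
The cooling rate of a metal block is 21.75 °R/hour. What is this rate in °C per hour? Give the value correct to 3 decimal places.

Since only a temperature interval is involved, the additive offset between the scales drops out.
A change of 1°R is a change of 5/9°C, so 21.75 × 5/9 = 12.083.

12.083 °C/hour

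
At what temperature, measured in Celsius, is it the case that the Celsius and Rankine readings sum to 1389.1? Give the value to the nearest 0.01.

Let C be the Celsius reading. The Rankine reading is R = 1.8·C + 491.67.
Require C + R = 1389.1: (2.8)·C + 491.67 = 1389.1.
C = (1389.1 - 491.67) / (2.8) = 320.51.

320.51°C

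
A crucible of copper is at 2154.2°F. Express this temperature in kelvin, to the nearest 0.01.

1452.15 K

In Celsius: (2154.2 - 32) × 5/9 = 1179.0000°C.
In kelvin: 1179.0000 + 273.15 = 1452.15 K.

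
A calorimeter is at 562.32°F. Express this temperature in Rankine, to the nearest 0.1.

1022.0°R

In Celsius: (562.32 - 32) × 5/9 = 294.6222°C.
In Rankine: 294.6222 × 1.8 + 491.67 = 1022.0°R.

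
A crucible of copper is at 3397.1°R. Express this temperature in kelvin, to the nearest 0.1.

1887.3 K

In Celsius: (3397.1 - 491.67) × 5/9 = 1614.1278°C.
In kelvin: 1614.1278 + 273.15 = 1887.3 K.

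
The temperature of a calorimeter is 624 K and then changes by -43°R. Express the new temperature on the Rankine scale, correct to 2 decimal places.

1080.20°R

Initial temperature in Celsius: 624 - 273.15 = 350.8500°C.
The 43°R change is an interval, so only the factor 5/9 applies: -43 × 5/9 = -23.8889°C.
Final Celsius temperature: 350.8500 - 23.8889 = 326.9611°C.
In Rankine: 326.9611 × 1.8 + 491.67 = 1080.20°R.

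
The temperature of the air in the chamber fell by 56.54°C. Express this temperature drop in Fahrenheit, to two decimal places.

101.77°F

An interval of 1°C corresponds to 1.8°F.
56.54 × 1.8 = 101.77.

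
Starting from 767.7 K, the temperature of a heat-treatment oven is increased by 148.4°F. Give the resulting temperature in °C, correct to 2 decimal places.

Initial temperature in Celsius: 767.7 - 273.15 = 494.5500°C.
The 148.4°F change is an interval, so only the factor 5/9 applies: +148.4 × 5/9 = +82.4444°C.
Final Celsius temperature: 494.5500 + 82.4444 = 576.9944°C.

576.99°C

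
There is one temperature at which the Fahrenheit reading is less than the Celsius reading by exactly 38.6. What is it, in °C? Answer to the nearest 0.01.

-88.25°C

Let C be the Celsius reading. The Fahrenheit reading is F = 1.8·C + 32.
Require F - C = -38.6: (0.8)·C + 32 = -38.6.
C = (-38.6 - 32) / (0.8) = -88.25.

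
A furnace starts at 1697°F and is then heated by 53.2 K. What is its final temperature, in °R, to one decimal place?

Initial temperature in Celsius: (1697 - 32) × 5/9 = 925.0000°C.
The 53.2 K change is an interval; Kelvin and Celsius degrees are the same size, so ΔC = +53.2°C.
Final Celsius temperature: 925.0000 + 53.2000 = 978.2000°C.
In Rankine: 978.2000 × 1.8 + 491.67 = 2252.4°R.

2252.4°R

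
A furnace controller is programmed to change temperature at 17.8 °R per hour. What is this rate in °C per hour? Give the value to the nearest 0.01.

The quantity depends on a temperature interval, so only the ratio of degree sizes applies; the offset between the scales is irrelevant.
A change of 1°R is a change of 5/9°C, so 17.8 × 5/9 = 9.89.

9.89 °C/hour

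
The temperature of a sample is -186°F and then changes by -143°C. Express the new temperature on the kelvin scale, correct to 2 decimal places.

Initial temperature in Celsius: (-186 - 32) × 5/9 = -121.1111°C.
Final Celsius temperature: -121.1111 - 143.0000 = -264.1111°C.
In kelvin: -264.1111 + 273.15 = 9.04 K.

9.04 K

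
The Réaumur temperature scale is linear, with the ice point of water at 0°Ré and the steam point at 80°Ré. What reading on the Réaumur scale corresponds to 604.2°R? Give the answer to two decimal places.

First in Celsius: (604.2 - 491.67) × 5/9 = 62.5167°C.
Linearly onto the Réaumur scale: 0 + (62.5167 / 100) × (80 - 0) = 50.01°Ré.

50.01°Ré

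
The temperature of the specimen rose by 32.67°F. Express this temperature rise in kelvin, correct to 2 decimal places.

An interval of 1°F corresponds to 5/9 K.
32.67 × 5/9 = 18.15.

18.15 K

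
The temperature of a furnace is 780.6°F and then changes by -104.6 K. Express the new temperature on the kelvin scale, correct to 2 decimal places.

Initial temperature in Celsius: (780.6 - 32) × 5/9 = 415.8889°C.
The 104.6 K change is an interval; Kelvin and Celsius degrees are the same size, so ΔC = -104.6°C.
Final Celsius temperature: 415.8889 - 104.6000 = 311.2889°C.
In kelvin: 311.2889 + 273.15 = 584.44 K.

584.44 K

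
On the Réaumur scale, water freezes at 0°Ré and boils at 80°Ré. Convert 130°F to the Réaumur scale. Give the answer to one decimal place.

First in Celsius: (130 - 32) × 5/9 = 54.4444°C.
Linearly onto the Réaumur scale: 0 + (54.4444 / 100) × (80 - 0) = 43.6°Ré.

43.6°Ré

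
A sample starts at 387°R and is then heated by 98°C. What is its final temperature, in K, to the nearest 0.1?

Initial temperature in Celsius: (387 - 491.67) × 5/9 = -58.1500°C.
Final Celsius temperature: -58.1500 + 98.0000 = 39.8500°C.
In kelvin: 39.8500 + 273.15 = 313.0 K.

313.0 K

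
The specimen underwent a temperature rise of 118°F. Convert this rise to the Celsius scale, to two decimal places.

65.56°C

For a temperature interval the offset drops out; only the factor 5/9 applies.
118 × 5/9 = 65.56.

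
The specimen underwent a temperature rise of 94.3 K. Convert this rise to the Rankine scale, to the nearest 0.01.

For a temperature interval the offset drops out; only the factor 1.8 applies.
94.3 × 1.8 = 169.74.

169.74°R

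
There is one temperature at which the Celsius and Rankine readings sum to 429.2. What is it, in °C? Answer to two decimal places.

Let C be the Celsius reading. The Rankine reading is R = 1.8·C + 491.67.
Require C + R = 429.2: (2.8)·C + 491.67 = 429.2.
C = (429.2 - 491.67) / (2.8) = -22.31.

-22.31°C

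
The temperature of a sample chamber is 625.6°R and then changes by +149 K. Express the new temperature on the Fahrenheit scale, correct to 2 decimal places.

Initial temperature in Celsius: (625.6 - 491.67) × 5/9 = 74.4056°C.
The 149 K change is an interval; Kelvin and Celsius degrees are the same size, so ΔC = +149°C.
Final Celsius temperature: 74.4056 + 149.0000 = 223.4056°C.
In Fahrenheit: 223.4056 × 1.8 + 32 = 434.13°F.

434.13°F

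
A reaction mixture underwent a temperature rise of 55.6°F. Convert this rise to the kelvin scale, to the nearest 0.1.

30.9 K

Only the scale ratio 5/9 matters for a change in temperature.
55.6 × 5/9 = 30.9.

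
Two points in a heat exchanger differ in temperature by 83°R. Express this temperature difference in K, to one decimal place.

46.1 K

Only the scale ratio 5/9 matters for a change in temperature.
83 × 5/9 = 46.1.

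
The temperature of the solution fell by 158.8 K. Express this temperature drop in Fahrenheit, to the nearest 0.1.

Only the scale ratio 1.8 matters for a change in temperature.
158.8 × 1.8 = 285.8.

285.8°F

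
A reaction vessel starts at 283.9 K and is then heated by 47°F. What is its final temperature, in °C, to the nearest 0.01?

36.86°C

Initial temperature in Celsius: 283.9 - 273.15 = 10.7500°C.
The 47°F change is an interval, so only the factor 5/9 applies: +47 × 5/9 = +26.1111°C.
Final Celsius temperature: 10.7500 + 26.1111 = 36.8611°C.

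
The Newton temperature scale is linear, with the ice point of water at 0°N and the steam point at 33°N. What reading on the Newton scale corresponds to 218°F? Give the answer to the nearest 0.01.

First in Celsius: (218 - 32) × 5/9 = 103.3333°C.
Linearly onto the Newton scale: 0 + (103.3333 / 100) × (33 - 0) = 34.10°N.

34.10°N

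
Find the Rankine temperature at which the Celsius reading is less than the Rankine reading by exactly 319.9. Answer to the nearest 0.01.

105.19°R

Let R be the Rankine reading. The Celsius reading is C = 5/9·R - 273.15.
Require C - R = -319.9: (-4/9)·R - 273.15 = -319.9.
R = (-319.9 + 273.15) / (-4/9) = 105.19.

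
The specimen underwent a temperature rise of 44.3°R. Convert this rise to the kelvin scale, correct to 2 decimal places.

24.61 K

Only the scale ratio 5/9 matters for a change in temperature.
44.3 × 5/9 = 24.61.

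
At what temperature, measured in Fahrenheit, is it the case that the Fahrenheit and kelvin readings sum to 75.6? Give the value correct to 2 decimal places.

-115.57°F

Let F be the Fahrenheit reading. The kelvin reading is K = 5/9·F + 255.372.
Require F + K = 75.6: (14/9)·F + 255.372 = 75.6.
F = (75.6 - 255.372) / (14/9) = -115.57.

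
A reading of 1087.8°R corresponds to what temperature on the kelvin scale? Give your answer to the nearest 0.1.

In Celsius: (1087.8 - 491.67) × 5/9 = 331.1833°C.
In kelvin: 331.1833 + 273.15 = 604.3 K.

604.3 K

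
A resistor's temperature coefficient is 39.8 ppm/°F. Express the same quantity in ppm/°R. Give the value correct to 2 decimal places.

Since only a temperature interval is involved, the additive offset between the scales drops out.
A change of 1°R is a change of 1°F, so per °R the value is 39.8 × 1 = 39.80.

39.80 ppm/°R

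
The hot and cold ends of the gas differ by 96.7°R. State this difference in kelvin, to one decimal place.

For a temperature interval the offset drops out; only the factor 5/9 applies.
96.7 × 5/9 = 53.7.

53.7 K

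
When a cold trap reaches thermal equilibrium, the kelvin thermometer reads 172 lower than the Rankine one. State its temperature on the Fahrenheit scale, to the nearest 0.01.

Let x be the Rankine reading; then the kelvin reading is 5/9·x.
(5/9·x) - x = -172  ⇒  (-4/9)·x = -172  ⇒  x = 387.0000°R.
In Celsius: (387 - 491.67) × 5/9 = -58.1500°C.
In Fahrenheit: -58.1500 × 1.8 + 32 = -72.67°F.

-72.67°F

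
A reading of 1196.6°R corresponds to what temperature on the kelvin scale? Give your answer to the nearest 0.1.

664.8 K

In Celsius: (1196.6 - 491.67) × 5/9 = 391.6278°C.
In kelvin: 391.6278 + 273.15 = 664.8 K.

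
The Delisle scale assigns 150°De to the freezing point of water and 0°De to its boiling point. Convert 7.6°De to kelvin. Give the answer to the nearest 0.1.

368.1 K

Linear interpolation between the fixed points: C = (7.6 - 150) × 100 / (0 - 150) = 94.9333°C.
Then 94.9333 + 273.15 = 368.1 K.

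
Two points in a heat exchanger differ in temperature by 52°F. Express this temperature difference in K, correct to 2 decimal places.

28.89 K

For a temperature interval the offset drops out; only the factor 5/9 applies.
52 × 5/9 = 28.89.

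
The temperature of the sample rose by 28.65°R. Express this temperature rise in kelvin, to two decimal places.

15.92 K

An interval of 1°R corresponds to 5/9 K.
28.65 × 5/9 = 15.92.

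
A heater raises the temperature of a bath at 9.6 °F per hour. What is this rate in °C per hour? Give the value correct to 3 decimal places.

5.333 °C/hour

Since only a temperature interval is involved, the additive offset between the scales drops out.
A change of 1°F is a change of 5/9°C, so 9.6 × 5/9 = 5.333.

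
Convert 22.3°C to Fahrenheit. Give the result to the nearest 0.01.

In Fahrenheit: 22.3000 × 1.8 + 32 = 72.14°F.

72.14°F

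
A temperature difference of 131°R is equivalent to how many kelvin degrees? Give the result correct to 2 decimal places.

72.78 K

Only the scale ratio 5/9 matters for a change in temperature.
131 × 5/9 = 72.78.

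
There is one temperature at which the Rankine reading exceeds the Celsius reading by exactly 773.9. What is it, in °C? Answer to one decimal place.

Let C be the Celsius reading. The Rankine reading is R = 1.8·C + 491.67.
Require R - C = 773.9: (0.8)·C + 491.67 = 773.9.
C = (773.9 - 491.67) / (0.8) = 352.8.

352.8°C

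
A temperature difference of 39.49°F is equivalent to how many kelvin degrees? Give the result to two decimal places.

21.94 K

Only the scale ratio 5/9 matters for a change in temperature.
39.49 × 5/9 = 21.94.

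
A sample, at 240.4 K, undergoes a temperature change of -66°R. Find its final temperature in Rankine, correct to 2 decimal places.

366.72°R

Initial temperature in Celsius: 240.4 - 273.15 = -32.7500°C.
The 66°R change is an interval, so only the factor 5/9 applies: -66 × 5/9 = -36.6667°C.
Final Celsius temperature: -32.7500 - 36.6667 = -69.4167°C.
In Rankine: -69.4167 × 1.8 + 491.67 = 366.72°R.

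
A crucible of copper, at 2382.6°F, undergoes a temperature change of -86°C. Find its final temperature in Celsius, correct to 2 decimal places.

1219.89°C

Initial temperature in Celsius: (2382.6 - 32) × 5/9 = 1305.8889°C.
Final Celsius temperature: 1305.8889 - 86.0000 = 1219.8889°C.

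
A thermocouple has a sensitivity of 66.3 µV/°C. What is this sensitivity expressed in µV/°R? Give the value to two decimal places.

36.83 µV/°R

Since only a temperature interval is involved, the additive offset between the scales drops out.
A change of 1°R is a change of 5/9°C, so per °R the value is 66.3 × 5/9 = 36.83.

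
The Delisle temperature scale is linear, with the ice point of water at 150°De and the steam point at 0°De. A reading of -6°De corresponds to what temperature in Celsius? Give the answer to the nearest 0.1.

104.0°C

Linear interpolation between the fixed points: C = (-6 - 150) × 100 / (0 - 150) = 104.0000°C.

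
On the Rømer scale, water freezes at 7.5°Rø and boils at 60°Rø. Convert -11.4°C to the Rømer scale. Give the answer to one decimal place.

Linearly onto the Rømer scale: 7.5 + (-11.4000 / 100) × (60 - 7.5) = 1.5°Rø.

1.5°Rø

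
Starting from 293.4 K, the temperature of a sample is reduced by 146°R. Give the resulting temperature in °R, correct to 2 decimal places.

382.12°R

Initial temperature in Celsius: 293.4 - 273.15 = 20.2500°C.
The 146°R change is an interval, so only the factor 5/9 applies: -146 × 5/9 = -81.1111°C.
Final Celsius temperature: 20.2500 - 81.1111 = -60.8611°C.
In Rankine: -60.8611 × 1.8 + 491.67 = 382.12°R.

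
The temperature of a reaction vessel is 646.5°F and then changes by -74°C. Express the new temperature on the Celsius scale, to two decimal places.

Initial temperature in Celsius: (646.5 - 32) × 5/9 = 341.3889°C.
Final Celsius temperature: 341.3889 - 74.0000 = 267.3889°C.

267.39°C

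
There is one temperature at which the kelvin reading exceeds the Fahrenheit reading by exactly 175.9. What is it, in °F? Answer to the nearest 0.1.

178.8°F

Let F be the Fahrenheit reading. The kelvin reading is K = 5/9·F + 255.372.
Require K - F = 175.9: (-4/9)·F + 255.372 = 175.9.
F = (175.9 - 255.372) / (-4/9) = 178.8.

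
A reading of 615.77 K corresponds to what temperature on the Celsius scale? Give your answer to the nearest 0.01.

In Celsius: 615.77 - 273.15 = 342.6200°C.

342.62°C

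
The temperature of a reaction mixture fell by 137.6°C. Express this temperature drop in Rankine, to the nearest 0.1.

Only the scale ratio 1.8 matters for a change in temperature.
137.6 × 1.8 = 247.7.

247.7°R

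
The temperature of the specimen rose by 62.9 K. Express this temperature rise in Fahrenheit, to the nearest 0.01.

For a temperature interval the offset drops out; only the factor 1.8 applies.
62.9 × 1.8 = 113.22.

113.22°F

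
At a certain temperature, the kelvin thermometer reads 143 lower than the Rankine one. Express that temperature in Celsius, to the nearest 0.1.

-94.4°C

Let x be the Rankine reading; then the kelvin reading is 5/9·x.
(5/9·x) - x = -143  ⇒  (-4/9)·x = -143  ⇒  x = 321.7500°R.
In Celsius: (321.75 - 491.67) × 5/9 = -94.4°C.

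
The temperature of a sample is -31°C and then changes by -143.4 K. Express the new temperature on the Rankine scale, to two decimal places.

The 143.4 K change is an interval; Kelvin and Celsius degrees are the same size, so ΔC = -143.4°C.
Final Celsius temperature: -31.0000 - 143.4000 = -174.4000°C.
In Rankine: -174.4000 × 1.8 + 491.67 = 177.75°R.

177.75°R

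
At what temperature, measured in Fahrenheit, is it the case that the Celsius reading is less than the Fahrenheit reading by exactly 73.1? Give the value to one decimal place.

124.5°F

Let F be the Fahrenheit reading. The Celsius reading is C = 5/9·F - 17.7778.
Require C - F = -73.1: (-4/9)·F - 17.7778 = -73.1.
F = (-73.1 + 17.7778) / (-4/9) = 124.5.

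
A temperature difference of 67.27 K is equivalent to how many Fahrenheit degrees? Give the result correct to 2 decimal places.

Only the scale ratio 1.8 matters for a change in temperature.
67.27 × 1.8 = 121.09.

121.09°F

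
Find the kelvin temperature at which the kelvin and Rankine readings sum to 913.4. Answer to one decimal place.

326.2 K

Let K be the kelvin reading. The Rankine reading is R = 1.8·K.
Require K + R = 913.4: (2.8)·K = 913.4.
K = (913.4) / (2.8) = 326.2.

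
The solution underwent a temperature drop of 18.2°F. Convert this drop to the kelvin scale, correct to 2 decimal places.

10.11 K

An interval of 1°F corresponds to 5/9 K.
18.2 × 5/9 = 10.11.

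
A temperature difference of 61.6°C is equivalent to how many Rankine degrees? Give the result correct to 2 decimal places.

110.88°R

For a temperature interval the offset drops out; only the factor 1.8 applies.
61.6 × 1.8 = 110.88.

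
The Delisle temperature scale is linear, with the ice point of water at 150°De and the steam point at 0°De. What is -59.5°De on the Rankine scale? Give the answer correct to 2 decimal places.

743.07°R

Linear interpolation between the fixed points: C = (-59.5 - 150) × 100 / (0 - 150) = 139.6667°C.
Then 139.6667 × 1.8 + 491.67 = 743.07°R.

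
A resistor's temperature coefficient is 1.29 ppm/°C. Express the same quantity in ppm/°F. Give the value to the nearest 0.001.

0.717 ppm/°F

Since only a temperature interval is involved, the additive offset between the scales drops out.
A change of 1°F is a change of 5/9°C, so per °F the value is 1.29 × 5/9 = 0.717.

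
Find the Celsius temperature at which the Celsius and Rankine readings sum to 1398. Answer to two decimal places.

323.69°C

Let C be the Celsius reading. The Rankine reading is R = 1.8·C + 491.67.
Require C + R = 1398: (2.8)·C + 491.67 = 1398.
C = (1398 - 491.67) / (2.8) = 323.69.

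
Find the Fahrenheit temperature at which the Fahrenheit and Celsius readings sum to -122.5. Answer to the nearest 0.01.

Let F be the Fahrenheit reading. The Celsius reading is C = 5/9·F - 17.7778.
Require F + C = -122.5: (14/9)·F - 17.7778 = -122.5.
F = (-122.5 + 17.7778) / (14/9) = -67.32.

-67.32°F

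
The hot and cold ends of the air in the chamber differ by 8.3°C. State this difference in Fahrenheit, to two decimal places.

14.94°F

An interval of 1°C corresponds to 1.8°F.
8.3 × 1.8 = 14.94.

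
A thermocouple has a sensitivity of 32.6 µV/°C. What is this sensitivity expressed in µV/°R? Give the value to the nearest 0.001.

18.111 µV/°R

The quantity depends on a temperature interval, so only the ratio of degree sizes applies; the offset between the scales is irrelevant.
A change of 1°R is a change of 5/9°C, so per °R the value is 32.6 × 5/9 = 18.111.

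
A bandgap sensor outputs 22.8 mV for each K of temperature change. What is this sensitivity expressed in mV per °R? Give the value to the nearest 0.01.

The quantity depends on a temperature interval, so only the ratio of degree sizes applies; the offset between the scales is irrelevant.
A change of 1°R is a change of 5/9 K, so per °R the value is 22.8 × 5/9 = 12.67.

12.67 mV per °R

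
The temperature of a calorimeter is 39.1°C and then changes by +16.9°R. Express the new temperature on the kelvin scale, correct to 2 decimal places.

The 16.9°R change is an interval, so only the factor 5/9 applies: +16.9 × 5/9 = +9.3889°C.
Final Celsius temperature: 39.1000 + 9.3889 = 48.4889°C.
In kelvin: 48.4889 + 273.15 = 321.64 K.

321.64 K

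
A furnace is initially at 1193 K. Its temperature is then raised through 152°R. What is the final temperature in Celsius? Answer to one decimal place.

Initial temperature in Celsius: 1193 - 273.15 = 919.8500°C.
The 152°R change is an interval, so only the factor 5/9 applies: +152 × 5/9 = +84.4444°C.
Final Celsius temperature: 919.8500 + 84.4444 = 1004.2944°C.

1004.3°C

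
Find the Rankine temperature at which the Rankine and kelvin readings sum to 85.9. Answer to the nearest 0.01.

55.22°R

Let R be the Rankine reading. The kelvin reading is K = 5/9·R.
Require R + K = 85.9: (14/9)·R = 85.9.
R = (85.9) / (14/9) = 55.22.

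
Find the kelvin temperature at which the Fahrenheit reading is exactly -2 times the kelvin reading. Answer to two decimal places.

120.97 K

Let K be the kelvin reading. The Fahrenheit reading is F = 1.8·K - 459.67.
Require F = -2·K: 1.8·K - 459.67 = -2·K.
(3.8)·K = 459.67  ⇒  K = 120.97.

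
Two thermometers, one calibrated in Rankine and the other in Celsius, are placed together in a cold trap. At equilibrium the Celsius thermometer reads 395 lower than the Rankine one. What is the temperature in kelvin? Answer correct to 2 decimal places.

Let x be the Rankine reading; then the Celsius reading is 5/9·x - 273.15.
(5/9·x - 273.15) - x = -395  ⇒  (-4/9)·x = -121.85  ⇒  x = 274.1625°R.
In Celsius: (274.1625 - 491.67) × 5/9 = -120.8375°C.
In kelvin: -120.8375 + 273.15 = 152.31 K.

152.31 K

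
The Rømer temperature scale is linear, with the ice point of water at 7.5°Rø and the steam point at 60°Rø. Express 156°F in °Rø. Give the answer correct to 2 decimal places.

43.67°Rø

First in Celsius: (156 - 32) × 5/9 = 68.8889°C.
Linearly onto the Rømer scale: 7.5 + (68.8889 / 100) × (60 - 7.5) = 43.67°Rø.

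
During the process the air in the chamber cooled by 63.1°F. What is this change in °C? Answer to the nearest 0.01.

35.06°C

Only the scale ratio 5/9 matters for a change in temperature.
63.1 × 5/9 = 35.06.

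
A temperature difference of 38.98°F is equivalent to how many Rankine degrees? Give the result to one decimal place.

Fahrenheit and Rankine degrees are the same size, so the interval is unchanged: 39.0.

39.0°R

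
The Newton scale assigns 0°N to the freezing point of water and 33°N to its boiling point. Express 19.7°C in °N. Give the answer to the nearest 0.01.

Linearly onto the Newton scale: 0 + (19.7000 / 100) × (33 - 0) = 6.50°N.

6.50°N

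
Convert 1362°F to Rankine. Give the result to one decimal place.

1821.7°R

In Celsius: (1362 - 32) × 5/9 = 738.8889°C.
In Rankine: 738.8889 × 1.8 + 491.67 = 1821.7°R.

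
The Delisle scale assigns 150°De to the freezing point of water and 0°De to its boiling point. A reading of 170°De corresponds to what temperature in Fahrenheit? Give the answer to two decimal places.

Linear interpolation between the fixed points: C = (170 - 150) × 100 / (0 - 150) = -13.3333°C.
Then -13.3333 × 1.8 + 32 = 8.00°F.

8.00°F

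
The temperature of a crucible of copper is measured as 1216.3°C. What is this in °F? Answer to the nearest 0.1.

In Fahrenheit: 1216.3000 × 1.8 + 32 = 2221.3°F.

2221.3°F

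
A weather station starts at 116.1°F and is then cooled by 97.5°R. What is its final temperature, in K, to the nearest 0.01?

265.71 K

Initial temperature in Celsius: (116.1 - 32) × 5/9 = 46.7222°C.
The 97.5°R change is an interval, so only the factor 5/9 applies: -97.5 × 5/9 = -54.1667°C.
Final Celsius temperature: 46.7222 - 54.1667 = -7.4444°C.
In kelvin: -7.4444 + 273.15 = 265.71 K.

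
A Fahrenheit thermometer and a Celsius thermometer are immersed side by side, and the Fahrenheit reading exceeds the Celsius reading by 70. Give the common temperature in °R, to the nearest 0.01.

577.17°R

Let x be the Fahrenheit reading; then the Celsius reading is 5/9·x - 17.7778.
(5/9·x - 17.7778) - x = -70  ⇒  (-4/9)·x = -52.2222  ⇒  x = 117.5000°F.
In Celsius: (117.5 - 32) × 5/9 = 47.5000°C.
In Rankine: 47.5000 × 1.8 + 491.67 = 577.17°R.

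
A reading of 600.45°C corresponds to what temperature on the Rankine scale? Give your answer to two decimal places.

1572.48°R

In Rankine: 600.4500 × 1.8 + 491.67 = 1572.48°R.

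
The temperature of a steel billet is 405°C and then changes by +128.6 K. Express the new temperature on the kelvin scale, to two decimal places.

The 128.6 K change is an interval; Kelvin and Celsius degrees are the same size, so ΔC = +128.6°C.
Final Celsius temperature: 405.0000 + 128.6000 = 533.6000°C.
In kelvin: 533.6000 + 273.15 = 806.75 K.

806.75 K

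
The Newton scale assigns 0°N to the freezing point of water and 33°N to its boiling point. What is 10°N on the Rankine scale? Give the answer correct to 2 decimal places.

546.22°R

Linear interpolation between the fixed points: C = (10 - 0) × 100 / (33 - 0) = 30.3030°C.
Then 30.3030 × 1.8 + 491.67 = 546.22°R.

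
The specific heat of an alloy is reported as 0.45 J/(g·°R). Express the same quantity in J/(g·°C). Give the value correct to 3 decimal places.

The quantity depends on a temperature interval, so only the ratio of degree sizes applies; the offset between the scales is irrelevant.
A change of 1°C is a change of 1.8°R, so per °C the value is 0.45 × 1.8 = 0.810.

0.810 J/(g·°C)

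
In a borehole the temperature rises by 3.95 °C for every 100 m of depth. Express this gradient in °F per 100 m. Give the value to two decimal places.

7.11 °F/100 m

Since only a temperature interval is involved, the additive offset between the scales drops out.
A change of 1°C is a change of 1.8°F, so 3.95 × 1.8 = 7.11.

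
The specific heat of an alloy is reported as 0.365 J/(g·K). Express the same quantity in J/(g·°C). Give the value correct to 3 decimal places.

0.365 J/(g·°C)

Since only a temperature interval is involved, the additive offset between the scales drops out.
A change of 1°C is a change of 1 K, so per °C the value is 0.365 × 1 = 0.365.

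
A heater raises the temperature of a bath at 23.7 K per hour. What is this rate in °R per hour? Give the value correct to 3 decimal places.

Since only a temperature interval is involved, the additive offset between the scales drops out.
A change of 1 K is a change of 1.8°R, so 23.7 × 1.8 = 42.660.

42.660 °R/hour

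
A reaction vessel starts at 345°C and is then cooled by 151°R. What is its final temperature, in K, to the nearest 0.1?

534.3 K

The 151°R change is an interval, so only the factor 5/9 applies: -151 × 5/9 = -83.8889°C.
Final Celsius temperature: 345.0000 - 83.8889 = 261.1111°C.
In kelvin: 261.1111 + 273.15 = 534.3 K.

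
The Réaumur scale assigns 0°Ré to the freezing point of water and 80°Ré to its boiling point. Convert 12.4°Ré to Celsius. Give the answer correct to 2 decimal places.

Linear interpolation between the fixed points: C = (12.4 - 0) × 100 / (80 - 0) = 15.5000°C.

15.50°C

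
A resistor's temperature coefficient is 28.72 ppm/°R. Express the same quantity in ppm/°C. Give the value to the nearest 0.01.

Since only a temperature interval is involved, the additive offset between the scales drops out.
A change of 1°C is a change of 1.8°R, so per °C the value is 28.72 × 1.8 = 51.70.

51.70 ppm/°C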